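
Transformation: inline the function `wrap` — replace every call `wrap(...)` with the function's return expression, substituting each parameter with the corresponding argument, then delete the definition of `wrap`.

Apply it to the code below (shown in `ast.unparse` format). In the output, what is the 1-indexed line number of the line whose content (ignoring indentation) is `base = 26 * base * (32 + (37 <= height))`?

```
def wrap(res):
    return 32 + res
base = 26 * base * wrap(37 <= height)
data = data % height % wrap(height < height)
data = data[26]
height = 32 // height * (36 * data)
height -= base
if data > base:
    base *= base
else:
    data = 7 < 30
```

Transformed code:
base = 26 * base * (32 + (37 <= height))
data = data % height % (32 + (height < height))
data = data[26]
height = 32 // height * (36 * data)
height -= base
if data > base:
    base *= base
else:
    data = 7 < 30

1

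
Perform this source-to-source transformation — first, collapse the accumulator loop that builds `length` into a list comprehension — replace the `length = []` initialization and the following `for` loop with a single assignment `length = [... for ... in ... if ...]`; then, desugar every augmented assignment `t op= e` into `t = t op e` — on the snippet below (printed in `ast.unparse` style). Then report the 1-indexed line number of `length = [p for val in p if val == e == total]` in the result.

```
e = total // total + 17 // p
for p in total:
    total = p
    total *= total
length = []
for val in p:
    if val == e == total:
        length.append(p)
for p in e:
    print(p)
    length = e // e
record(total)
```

Transformed code:
e = total // total + 17 // p
for p in total:
    total = p
    total = total * total
length = [p for val in p if val == e == total]
for p in e:
    print(p)
    length = e // e
record(total)

5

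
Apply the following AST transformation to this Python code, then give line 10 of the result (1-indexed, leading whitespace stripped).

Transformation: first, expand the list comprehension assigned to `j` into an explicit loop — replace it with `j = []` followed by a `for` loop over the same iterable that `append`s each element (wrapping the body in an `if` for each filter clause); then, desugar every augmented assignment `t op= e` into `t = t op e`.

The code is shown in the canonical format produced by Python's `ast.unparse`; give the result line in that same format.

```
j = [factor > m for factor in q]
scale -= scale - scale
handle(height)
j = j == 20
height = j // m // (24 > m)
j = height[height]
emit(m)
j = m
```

Transformed code:
j = []
for factor in q:
    j.append(factor > m)
scale = scale - (scale - scale)
handle(height)
j = j == 20
height = j // m // (24 > m)
j = height[height]
emit(m)
j = m

j = m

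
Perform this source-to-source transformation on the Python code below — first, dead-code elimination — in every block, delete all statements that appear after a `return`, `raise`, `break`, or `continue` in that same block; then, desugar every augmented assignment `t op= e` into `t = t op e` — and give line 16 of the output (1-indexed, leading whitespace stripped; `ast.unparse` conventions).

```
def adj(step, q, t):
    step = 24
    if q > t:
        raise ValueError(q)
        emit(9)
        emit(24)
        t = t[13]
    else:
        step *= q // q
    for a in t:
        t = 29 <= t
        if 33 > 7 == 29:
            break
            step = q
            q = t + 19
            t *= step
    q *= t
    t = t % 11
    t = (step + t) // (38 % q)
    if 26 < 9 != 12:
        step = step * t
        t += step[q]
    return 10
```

t = t + step[q]

Transformed code:
def adj(step, q, t):
    step = 24
    if q > t:
        raise ValueError(q)
    else:
        step = step * (q // q)
    for a in t:
        t = 29 <= t
        if 33 > 7 == 29:
            break
    q = q * t
    t = t % 11
    t = (step + t) // (38 % q)
    if 26 < 9 != 12:
        step = step * t
        t = t + step[q]
    return 10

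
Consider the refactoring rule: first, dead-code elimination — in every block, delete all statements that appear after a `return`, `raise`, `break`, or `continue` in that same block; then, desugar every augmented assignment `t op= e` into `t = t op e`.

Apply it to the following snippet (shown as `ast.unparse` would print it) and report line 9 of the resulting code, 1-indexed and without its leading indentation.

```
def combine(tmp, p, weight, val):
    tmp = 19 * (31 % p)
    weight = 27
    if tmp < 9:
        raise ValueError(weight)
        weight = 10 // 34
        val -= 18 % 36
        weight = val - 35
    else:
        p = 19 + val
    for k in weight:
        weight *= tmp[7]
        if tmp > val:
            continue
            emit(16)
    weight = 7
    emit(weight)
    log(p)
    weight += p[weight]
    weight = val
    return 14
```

Transformed code:
def combine(tmp, p, weight, val):
    tmp = 19 * (31 % p)
    weight = 27
    if tmp < 9:
        raise ValueError(weight)
    else:
        p = 19 + val
    for k in weight:
        weight = weight * tmp[7]
        if tmp > val:
            continue
    weight = 7
    emit(weight)
    log(p)
    weight = weight + p[weight]
    weight = val
    return 14

weight = weight * tmp[7]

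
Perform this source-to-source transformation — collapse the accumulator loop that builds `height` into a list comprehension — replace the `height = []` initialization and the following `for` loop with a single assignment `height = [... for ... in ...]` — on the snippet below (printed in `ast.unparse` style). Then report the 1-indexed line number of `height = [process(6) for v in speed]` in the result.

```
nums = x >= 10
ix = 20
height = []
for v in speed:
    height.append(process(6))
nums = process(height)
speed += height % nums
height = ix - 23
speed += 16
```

3

Transformed code:
nums = x >= 10
ix = 20
height = [process(6) for v in speed]
nums = process(height)
speed += height % nums
height = ix - 23
speed += 16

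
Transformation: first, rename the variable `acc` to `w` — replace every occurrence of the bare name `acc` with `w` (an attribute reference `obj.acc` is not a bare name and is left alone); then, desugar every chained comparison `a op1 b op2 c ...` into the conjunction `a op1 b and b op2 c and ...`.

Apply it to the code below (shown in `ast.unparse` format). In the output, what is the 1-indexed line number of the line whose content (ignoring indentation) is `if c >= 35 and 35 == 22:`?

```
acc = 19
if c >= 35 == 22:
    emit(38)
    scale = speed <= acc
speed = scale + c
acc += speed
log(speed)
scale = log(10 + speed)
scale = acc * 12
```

2

Transformed code:
w = 19
if c >= 35 and 35 == 22:
    emit(38)
    scale = speed <= w
speed = scale + c
w += speed
log(speed)
scale = log(10 + speed)
scale = w * 12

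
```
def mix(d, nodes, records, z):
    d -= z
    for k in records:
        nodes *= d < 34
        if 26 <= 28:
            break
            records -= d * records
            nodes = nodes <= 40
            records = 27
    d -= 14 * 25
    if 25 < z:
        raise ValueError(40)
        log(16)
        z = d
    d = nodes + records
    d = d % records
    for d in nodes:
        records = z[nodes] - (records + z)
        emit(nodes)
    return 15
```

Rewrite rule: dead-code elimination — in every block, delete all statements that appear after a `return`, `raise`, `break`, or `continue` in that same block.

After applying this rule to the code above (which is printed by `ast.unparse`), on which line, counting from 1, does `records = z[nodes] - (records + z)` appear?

13

Transformed code:
def mix(d, nodes, records, z):
    d -= z
    for k in records:
        nodes *= d < 34
        if 26 <= 28:
            break
    d -= 14 * 25
    if 25 < z:
        raise ValueError(40)
    d = nodes + records
    d = d % records
    for d in nodes:
        records = z[nodes] - (records + z)
        emit(nodes)
    return 15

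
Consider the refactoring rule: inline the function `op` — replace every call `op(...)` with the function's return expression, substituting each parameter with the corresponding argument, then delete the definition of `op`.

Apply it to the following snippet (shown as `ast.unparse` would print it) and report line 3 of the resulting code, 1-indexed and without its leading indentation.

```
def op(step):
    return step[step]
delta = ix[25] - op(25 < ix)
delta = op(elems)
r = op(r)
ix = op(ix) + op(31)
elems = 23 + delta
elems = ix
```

r = r[r]

Transformed code:
delta = ix[25] - (25 < ix)[25 < ix]
delta = elems[elems]
r = r[r]
ix = ix[ix] + 31[31]
elems = 23 + delta
elems = ix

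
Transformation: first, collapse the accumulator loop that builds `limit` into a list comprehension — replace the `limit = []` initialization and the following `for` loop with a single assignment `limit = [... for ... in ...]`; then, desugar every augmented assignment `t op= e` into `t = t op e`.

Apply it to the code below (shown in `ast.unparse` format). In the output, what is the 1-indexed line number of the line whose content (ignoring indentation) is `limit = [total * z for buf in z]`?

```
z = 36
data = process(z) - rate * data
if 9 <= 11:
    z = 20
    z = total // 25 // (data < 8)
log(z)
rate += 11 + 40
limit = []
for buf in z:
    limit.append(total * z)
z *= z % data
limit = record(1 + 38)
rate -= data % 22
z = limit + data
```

8

Transformed code:
z = 36
data = process(z) - rate * data
if 9 <= 11:
    z = 20
    z = total // 25 // (data < 8)
log(z)
rate = rate + (11 + 40)
limit = [total * z for buf in z]
z = z * (z % data)
limit = record(1 + 38)
rate = rate - data % 22
z = limit + data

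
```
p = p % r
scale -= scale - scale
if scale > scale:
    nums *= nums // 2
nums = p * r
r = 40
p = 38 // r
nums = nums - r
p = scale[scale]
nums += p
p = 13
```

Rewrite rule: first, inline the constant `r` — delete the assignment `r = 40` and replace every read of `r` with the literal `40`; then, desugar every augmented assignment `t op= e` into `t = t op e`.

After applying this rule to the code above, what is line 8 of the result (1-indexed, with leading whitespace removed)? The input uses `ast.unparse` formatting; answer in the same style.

p = scale[scale]

Transformed code:
p = p % 40
scale = scale - (scale - scale)
if scale > scale:
    nums = nums * (nums // 2)
nums = p * 40
p = 38 // 40
nums = nums - 40
p = scale[scale]
nums = nums + p
p = 13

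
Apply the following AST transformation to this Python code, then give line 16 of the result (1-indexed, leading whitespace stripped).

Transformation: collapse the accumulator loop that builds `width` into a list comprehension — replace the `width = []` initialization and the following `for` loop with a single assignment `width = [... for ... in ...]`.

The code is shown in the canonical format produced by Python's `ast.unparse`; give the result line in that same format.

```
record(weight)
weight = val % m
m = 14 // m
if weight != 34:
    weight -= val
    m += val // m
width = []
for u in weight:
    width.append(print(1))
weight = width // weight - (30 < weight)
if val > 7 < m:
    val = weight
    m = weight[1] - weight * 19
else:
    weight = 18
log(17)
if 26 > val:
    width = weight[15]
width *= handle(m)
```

width = weight[15]

Transformed code:
record(weight)
weight = val % m
m = 14 // m
if weight != 34:
    weight -= val
    m += val // m
width = [print(1) for u in weight]
weight = width // weight - (30 < weight)
if val > 7 < m:
    val = weight
    m = weight[1] - weight * 19
else:
    weight = 18
log(17)
if 26 > val:
    width = weight[15]
width *= handle(m)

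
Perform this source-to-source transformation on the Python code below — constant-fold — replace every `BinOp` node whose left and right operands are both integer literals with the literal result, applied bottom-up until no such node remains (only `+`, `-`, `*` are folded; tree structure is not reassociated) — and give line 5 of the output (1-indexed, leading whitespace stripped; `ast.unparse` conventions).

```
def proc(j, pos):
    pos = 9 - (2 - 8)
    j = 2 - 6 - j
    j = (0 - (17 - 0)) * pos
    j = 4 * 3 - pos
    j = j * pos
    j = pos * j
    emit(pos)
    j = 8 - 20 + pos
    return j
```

Transformed code:
def proc(j, pos):
    pos = 15
    j = -4 - j
    j = -17 * pos
    j = 12 - pos
    j = j * pos
    j = pos * j
    emit(pos)
    j = -12 + pos
    return j

j = 12 - pos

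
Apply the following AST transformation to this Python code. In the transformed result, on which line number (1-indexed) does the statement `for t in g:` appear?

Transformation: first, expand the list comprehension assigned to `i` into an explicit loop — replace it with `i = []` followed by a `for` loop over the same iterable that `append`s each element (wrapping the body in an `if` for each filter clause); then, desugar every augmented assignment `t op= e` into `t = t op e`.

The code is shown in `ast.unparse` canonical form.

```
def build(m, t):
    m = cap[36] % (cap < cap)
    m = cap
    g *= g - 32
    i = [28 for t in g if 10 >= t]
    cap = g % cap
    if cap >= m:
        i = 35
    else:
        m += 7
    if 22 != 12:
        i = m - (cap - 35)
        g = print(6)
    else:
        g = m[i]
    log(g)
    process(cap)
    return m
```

Transformed code:
def build(m, t):
    m = cap[36] % (cap < cap)
    m = cap
    g = g * (g - 32)
    i = []
    for t in g:
        if 10 >= t:
            i.append(28)
    cap = g % cap
    if cap >= m:
        i = 35
    else:
        m = m + 7
    if 22 != 12:
        i = m - (cap - 35)
        g = print(6)
    else:
        g = m[i]
    log(g)
    process(cap)
    return m

6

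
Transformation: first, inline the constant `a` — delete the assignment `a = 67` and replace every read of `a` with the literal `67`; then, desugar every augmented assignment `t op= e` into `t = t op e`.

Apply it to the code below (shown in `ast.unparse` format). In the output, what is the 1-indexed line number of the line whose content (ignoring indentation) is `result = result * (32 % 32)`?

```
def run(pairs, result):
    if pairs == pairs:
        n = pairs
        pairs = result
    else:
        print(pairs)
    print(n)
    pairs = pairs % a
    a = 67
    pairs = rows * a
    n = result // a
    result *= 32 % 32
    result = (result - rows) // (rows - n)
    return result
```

11

Transformed code:
def run(pairs, result):
    if pairs == pairs:
        n = pairs
        pairs = result
    else:
        print(pairs)
    print(n)
    pairs = pairs % 67
    pairs = rows * 67
    n = result // 67
    result = result * (32 % 32)
    result = (result - rows) // (rows - n)
    return result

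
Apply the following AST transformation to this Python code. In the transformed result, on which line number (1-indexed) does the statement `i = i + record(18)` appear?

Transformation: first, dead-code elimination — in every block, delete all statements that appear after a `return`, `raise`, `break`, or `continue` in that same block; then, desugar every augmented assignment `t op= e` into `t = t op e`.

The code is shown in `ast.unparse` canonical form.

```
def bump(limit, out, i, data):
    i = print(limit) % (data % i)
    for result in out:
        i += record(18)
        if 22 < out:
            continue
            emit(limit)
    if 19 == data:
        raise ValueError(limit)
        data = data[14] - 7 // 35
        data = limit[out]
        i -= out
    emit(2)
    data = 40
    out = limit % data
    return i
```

4

Transformed code:
def bump(limit, out, i, data):
    i = print(limit) % (data % i)
    for result in out:
        i = i + record(18)
        if 22 < out:
            continue
    if 19 == data:
        raise ValueError(limit)
    emit(2)
    data = 40
    out = limit % data
    return i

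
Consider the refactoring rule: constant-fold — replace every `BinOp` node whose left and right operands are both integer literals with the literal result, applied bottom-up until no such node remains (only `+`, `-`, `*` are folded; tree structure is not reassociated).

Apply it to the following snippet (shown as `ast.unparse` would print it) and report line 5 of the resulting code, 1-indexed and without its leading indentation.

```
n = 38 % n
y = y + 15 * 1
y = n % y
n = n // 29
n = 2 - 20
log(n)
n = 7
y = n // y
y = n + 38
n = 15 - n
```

n = -18

Transformed code:
n = 38 % n
y = y + 15
y = n % y
n = n // 29
n = -18
log(n)
n = 7
y = n // y
y = n + 38
n = 15 - n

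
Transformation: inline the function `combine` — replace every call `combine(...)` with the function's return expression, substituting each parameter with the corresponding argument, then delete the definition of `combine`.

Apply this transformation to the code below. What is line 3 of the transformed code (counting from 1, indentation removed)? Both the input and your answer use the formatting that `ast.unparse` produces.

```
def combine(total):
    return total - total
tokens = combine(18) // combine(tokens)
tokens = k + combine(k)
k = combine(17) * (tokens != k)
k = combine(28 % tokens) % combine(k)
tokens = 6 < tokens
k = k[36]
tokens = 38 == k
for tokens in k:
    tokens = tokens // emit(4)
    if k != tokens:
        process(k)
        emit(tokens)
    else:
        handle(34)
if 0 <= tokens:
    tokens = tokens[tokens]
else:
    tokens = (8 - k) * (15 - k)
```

k = (17 - 17) * (tokens != k)

Transformed code:
tokens = (18 - 18) // (tokens - tokens)
tokens = k + (k - k)
k = (17 - 17) * (tokens != k)
k = (28 % tokens - 28 % tokens) % (k - k)
tokens = 6 < tokens
k = k[36]
tokens = 38 == k
for tokens in k:
    tokens = tokens // emit(4)
    if k != tokens:
        process(k)
        emit(tokens)
    else:
        handle(34)
if 0 <= tokens:
    tokens = tokens[tokens]
else:
    tokens = (8 - k) * (15 - k)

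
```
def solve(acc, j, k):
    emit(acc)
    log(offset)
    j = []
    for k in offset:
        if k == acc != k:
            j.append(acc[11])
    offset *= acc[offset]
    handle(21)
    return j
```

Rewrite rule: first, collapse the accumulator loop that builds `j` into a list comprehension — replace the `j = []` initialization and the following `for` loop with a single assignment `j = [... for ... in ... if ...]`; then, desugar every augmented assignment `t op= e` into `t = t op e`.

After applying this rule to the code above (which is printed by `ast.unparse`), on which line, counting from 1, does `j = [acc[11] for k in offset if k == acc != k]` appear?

Transformed code:
def solve(acc, j, k):
    emit(acc)
    log(offset)
    j = [acc[11] for k in offset if k == acc != k]
    offset = offset * acc[offset]
    handle(21)
    return j

4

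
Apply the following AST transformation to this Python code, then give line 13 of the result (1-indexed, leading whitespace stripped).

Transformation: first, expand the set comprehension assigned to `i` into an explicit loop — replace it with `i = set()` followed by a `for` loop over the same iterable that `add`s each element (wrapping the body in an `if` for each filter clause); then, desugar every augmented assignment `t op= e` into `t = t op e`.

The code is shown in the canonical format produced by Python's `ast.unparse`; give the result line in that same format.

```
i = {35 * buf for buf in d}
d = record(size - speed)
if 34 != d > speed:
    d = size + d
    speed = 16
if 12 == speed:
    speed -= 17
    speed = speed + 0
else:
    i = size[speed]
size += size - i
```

size = size + (size - i)

Transformed code:
i = set()
for buf in d:
    i.add(35 * buf)
d = record(size - speed)
if 34 != d > speed:
    d = size + d
    speed = 16
if 12 == speed:
    speed = speed - 17
    speed = speed + 0
else:
    i = size[speed]
size = size + (size - i)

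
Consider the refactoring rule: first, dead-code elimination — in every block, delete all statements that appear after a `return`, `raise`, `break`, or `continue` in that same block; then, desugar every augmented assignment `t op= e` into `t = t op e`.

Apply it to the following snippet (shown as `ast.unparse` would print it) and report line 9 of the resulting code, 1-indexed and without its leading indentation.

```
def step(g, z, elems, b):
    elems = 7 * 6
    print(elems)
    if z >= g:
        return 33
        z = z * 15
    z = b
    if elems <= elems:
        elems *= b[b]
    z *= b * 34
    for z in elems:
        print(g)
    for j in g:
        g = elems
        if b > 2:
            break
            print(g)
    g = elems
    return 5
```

z = z * (b * 34)

Transformed code:
def step(g, z, elems, b):
    elems = 7 * 6
    print(elems)
    if z >= g:
        return 33
    z = b
    if elems <= elems:
        elems = elems * b[b]
    z = z * (b * 34)
    for z in elems:
        print(g)
    for j in g:
        g = elems
        if b > 2:
            break
    g = elems
    return 5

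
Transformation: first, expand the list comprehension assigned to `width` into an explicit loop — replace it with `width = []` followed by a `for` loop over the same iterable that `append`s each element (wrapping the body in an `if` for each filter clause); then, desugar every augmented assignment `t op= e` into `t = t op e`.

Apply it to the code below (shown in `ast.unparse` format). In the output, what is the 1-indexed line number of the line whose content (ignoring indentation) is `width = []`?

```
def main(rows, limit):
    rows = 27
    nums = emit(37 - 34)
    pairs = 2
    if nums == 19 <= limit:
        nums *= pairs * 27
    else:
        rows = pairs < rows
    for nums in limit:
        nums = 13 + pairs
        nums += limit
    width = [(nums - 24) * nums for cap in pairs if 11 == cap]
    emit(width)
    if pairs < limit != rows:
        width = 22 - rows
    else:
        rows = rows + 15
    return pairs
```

12

Transformed code:
def main(rows, limit):
    rows = 27
    nums = emit(37 - 34)
    pairs = 2
    if nums == 19 <= limit:
        nums = nums * (pairs * 27)
    else:
        rows = pairs < rows
    for nums in limit:
        nums = 13 + pairs
        nums = nums + limit
    width = []
    for cap in pairs:
        if 11 == cap:
            width.append((nums - 24) * nums)
    emit(width)
    if pairs < limit != rows:
        width = 22 - rows
    else:
        rows = rows + 15
    return pairs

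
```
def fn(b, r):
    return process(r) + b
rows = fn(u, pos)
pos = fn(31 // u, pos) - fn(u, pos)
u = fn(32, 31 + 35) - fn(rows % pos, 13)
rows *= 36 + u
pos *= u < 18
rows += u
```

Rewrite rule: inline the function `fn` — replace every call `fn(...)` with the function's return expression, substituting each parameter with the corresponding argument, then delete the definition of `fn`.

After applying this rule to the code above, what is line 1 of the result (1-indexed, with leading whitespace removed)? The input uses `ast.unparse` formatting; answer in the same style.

rows = process(pos) + u

Transformed code:
rows = process(pos) + u
pos = process(pos) + 31 // u - (process(pos) + u)
u = process(31 + 35) + 32 - (process(13) + rows % pos)
rows *= 36 + u
pos *= u < 18
rows += u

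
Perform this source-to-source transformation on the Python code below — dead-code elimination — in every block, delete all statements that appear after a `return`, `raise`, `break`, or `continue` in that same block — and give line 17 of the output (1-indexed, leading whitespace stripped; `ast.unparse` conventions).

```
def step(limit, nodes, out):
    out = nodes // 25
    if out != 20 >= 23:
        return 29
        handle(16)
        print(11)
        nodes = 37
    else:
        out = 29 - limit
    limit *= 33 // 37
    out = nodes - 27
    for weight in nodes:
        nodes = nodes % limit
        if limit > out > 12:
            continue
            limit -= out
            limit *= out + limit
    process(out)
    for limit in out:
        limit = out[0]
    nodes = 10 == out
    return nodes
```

return nodes

Transformed code:
def step(limit, nodes, out):
    out = nodes // 25
    if out != 20 >= 23:
        return 29
    else:
        out = 29 - limit
    limit *= 33 // 37
    out = nodes - 27
    for weight in nodes:
        nodes = nodes % limit
        if limit > out > 12:
            continue
    process(out)
    for limit in out:
        limit = out[0]
    nodes = 10 == out
    return nodes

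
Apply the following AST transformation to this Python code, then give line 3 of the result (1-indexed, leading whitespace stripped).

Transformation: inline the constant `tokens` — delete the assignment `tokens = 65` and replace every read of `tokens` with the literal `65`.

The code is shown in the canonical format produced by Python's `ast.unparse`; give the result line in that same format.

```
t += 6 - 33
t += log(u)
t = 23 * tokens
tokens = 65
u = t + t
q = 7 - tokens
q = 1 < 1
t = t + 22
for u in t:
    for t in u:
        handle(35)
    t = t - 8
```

t = 23 * 65

Transformed code:
t += 6 - 33
t += log(u)
t = 23 * 65
u = t + t
q = 7 - 65
q = 1 < 1
t = t + 22
for u in t:
    for t in u:
        handle(35)
    t = t - 8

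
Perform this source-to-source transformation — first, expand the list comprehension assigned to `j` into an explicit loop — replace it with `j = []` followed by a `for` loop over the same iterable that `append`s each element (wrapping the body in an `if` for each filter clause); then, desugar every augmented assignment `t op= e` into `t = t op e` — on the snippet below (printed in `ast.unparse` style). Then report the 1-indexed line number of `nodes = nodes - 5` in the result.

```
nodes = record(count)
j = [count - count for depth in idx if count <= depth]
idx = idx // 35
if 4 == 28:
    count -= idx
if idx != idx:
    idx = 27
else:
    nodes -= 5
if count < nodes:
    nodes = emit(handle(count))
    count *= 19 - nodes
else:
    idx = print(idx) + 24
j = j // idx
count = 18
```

12

Transformed code:
nodes = record(count)
j = []
for depth in idx:
    if count <= depth:
        j.append(count - count)
idx = idx // 35
if 4 == 28:
    count = count - idx
if idx != idx:
    idx = 27
else:
    nodes = nodes - 5
if count < nodes:
    nodes = emit(handle(count))
    count = count * (19 - nodes)
else:
    idx = print(idx) + 24
j = j // idx
count = 18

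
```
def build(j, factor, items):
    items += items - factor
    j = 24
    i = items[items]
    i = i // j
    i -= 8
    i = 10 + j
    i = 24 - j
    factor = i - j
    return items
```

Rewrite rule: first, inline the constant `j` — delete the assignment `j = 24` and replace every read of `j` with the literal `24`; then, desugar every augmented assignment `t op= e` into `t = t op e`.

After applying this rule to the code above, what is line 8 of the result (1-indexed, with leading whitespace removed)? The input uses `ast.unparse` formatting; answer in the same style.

factor = i - 24

Transformed code:
def build(j, factor, items):
    items = items + (items - factor)
    i = items[items]
    i = i // 24
    i = i - 8
    i = 10 + 24
    i = 24 - 24
    factor = i - 24
    return items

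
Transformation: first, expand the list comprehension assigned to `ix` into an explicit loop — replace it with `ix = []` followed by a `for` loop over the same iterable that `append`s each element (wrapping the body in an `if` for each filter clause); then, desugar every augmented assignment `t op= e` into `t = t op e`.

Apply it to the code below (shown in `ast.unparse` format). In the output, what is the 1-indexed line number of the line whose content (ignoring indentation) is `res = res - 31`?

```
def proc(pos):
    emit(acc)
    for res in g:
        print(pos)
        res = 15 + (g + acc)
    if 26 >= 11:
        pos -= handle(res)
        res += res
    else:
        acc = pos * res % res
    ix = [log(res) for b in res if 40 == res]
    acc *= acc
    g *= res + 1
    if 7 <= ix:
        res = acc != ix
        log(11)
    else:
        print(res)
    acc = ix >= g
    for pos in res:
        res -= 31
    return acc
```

Transformed code:
def proc(pos):
    emit(acc)
    for res in g:
        print(pos)
        res = 15 + (g + acc)
    if 26 >= 11:
        pos = pos - handle(res)
        res = res + res
    else:
        acc = pos * res % res
    ix = []
    for b in res:
        if 40 == res:
            ix.append(log(res))
    acc = acc * acc
    g = g * (res + 1)
    if 7 <= ix:
        res = acc != ix
        log(11)
    else:
        print(res)
    acc = ix >= g
    for pos in res:
        res = res - 31
    return acc

24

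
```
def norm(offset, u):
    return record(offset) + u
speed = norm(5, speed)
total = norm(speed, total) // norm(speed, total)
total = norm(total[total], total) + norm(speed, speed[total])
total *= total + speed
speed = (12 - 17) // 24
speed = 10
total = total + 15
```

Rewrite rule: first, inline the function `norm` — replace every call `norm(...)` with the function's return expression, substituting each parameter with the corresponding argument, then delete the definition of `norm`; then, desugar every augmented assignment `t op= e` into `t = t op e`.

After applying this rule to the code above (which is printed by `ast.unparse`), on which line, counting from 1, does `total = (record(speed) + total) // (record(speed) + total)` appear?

2

Transformed code:
speed = record(5) + speed
total = (record(speed) + total) // (record(speed) + total)
total = record(total[total]) + total + (record(speed) + speed[total])
total = total * (total + speed)
speed = (12 - 17) // 24
speed = 10
total = total + 15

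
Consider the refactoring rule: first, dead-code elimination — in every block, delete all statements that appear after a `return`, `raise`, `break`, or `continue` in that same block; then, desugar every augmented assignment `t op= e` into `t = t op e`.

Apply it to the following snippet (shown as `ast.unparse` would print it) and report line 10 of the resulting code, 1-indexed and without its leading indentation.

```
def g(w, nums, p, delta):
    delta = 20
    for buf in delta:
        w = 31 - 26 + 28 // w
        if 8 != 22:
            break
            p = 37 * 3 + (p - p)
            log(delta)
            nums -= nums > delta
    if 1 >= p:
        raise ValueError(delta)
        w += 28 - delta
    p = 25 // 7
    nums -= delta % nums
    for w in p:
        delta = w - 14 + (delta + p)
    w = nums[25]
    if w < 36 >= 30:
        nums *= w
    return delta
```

nums = nums - delta % nums

Transformed code:
def g(w, nums, p, delta):
    delta = 20
    for buf in delta:
        w = 31 - 26 + 28 // w
        if 8 != 22:
            break
    if 1 >= p:
        raise ValueError(delta)
    p = 25 // 7
    nums = nums - delta % nums
    for w in p:
        delta = w - 14 + (delta + p)
    w = nums[25]
    if w < 36 >= 30:
        nums = nums * w
    return delta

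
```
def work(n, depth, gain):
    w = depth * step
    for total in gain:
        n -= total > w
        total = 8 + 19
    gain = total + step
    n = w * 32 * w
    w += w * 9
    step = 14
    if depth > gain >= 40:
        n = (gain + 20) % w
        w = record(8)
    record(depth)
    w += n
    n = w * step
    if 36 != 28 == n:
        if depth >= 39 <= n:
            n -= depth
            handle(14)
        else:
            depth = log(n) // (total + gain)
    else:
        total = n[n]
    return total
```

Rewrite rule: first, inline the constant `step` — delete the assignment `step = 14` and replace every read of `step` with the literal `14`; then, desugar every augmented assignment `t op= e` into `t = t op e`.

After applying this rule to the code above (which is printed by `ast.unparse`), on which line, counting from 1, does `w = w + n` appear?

Transformed code:
def work(n, depth, gain):
    w = depth * 14
    for total in gain:
        n = n - (total > w)
        total = 8 + 19
    gain = total + 14
    n = w * 32 * w
    w = w + w * 9
    if depth > gain >= 40:
        n = (gain + 20) % w
        w = record(8)
    record(depth)
    w = w + n
    n = w * 14
    if 36 != 28 == n:
        if depth >= 39 <= n:
            n = n - depth
            handle(14)
        else:
            depth = log(n) // (total + gain)
    else:
        total = n[n]
    return total

13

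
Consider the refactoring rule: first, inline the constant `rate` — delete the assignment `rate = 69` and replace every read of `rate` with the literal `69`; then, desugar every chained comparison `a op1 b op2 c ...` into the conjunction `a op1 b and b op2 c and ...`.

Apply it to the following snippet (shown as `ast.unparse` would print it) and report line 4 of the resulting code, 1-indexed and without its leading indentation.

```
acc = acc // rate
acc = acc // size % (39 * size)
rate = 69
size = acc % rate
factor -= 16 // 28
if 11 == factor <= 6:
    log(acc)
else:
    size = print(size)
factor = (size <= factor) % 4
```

factor -= 16 // 28

Transformed code:
acc = acc // 69
acc = acc // size % (39 * size)
size = acc % 69
factor -= 16 // 28
if 11 == factor and factor <= 6:
    log(acc)
else:
    size = print(size)
factor = (size <= factor) % 4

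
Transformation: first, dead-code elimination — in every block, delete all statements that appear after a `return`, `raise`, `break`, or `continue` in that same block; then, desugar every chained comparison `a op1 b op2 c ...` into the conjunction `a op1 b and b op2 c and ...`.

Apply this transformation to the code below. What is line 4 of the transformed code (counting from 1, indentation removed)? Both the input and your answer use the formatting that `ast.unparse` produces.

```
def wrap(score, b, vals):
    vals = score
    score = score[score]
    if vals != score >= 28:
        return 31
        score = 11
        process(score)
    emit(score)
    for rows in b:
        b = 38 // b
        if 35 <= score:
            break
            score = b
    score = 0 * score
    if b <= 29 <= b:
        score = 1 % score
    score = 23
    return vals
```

if vals != score and score >= 28:

Transformed code:
def wrap(score, b, vals):
    vals = score
    score = score[score]
    if vals != score and score >= 28:
        return 31
    emit(score)
    for rows in b:
        b = 38 // b
        if 35 <= score:
            break
    score = 0 * score
    if b <= 29 and 29 <= b:
        score = 1 % score
    score = 23
    return vals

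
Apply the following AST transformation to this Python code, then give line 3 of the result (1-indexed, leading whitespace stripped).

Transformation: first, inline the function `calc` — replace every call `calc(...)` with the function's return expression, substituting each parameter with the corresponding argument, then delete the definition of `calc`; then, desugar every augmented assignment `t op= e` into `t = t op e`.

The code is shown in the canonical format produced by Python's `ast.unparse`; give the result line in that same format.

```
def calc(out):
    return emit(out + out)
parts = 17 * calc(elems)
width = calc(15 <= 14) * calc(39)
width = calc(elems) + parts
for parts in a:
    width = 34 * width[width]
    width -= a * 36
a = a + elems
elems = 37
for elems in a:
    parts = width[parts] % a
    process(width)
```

Transformed code:
parts = 17 * emit(elems + elems)
width = emit((15 <= 14) + (15 <= 14)) * emit(39 + 39)
width = emit(elems + elems) + parts
for parts in a:
    width = 34 * width[width]
    width = width - a * 36
a = a + elems
elems = 37
for elems in a:
    parts = width[parts] % a
    process(width)

width = emit(elems + elems) + parts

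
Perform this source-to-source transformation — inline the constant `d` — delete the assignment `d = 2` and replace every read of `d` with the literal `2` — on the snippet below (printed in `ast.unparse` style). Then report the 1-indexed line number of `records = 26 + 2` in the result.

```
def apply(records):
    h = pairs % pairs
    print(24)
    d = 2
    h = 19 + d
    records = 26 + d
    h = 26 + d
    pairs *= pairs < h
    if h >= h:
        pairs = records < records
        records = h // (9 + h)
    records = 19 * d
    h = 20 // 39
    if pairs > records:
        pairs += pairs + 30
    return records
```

5

Transformed code:
def apply(records):
    h = pairs % pairs
    print(24)
    h = 19 + 2
    records = 26 + 2
    h = 26 + 2
    pairs *= pairs < h
    if h >= h:
        pairs = records < records
        records = h // (9 + h)
    records = 19 * 2
    h = 20 // 39
    if pairs > records:
        pairs += pairs + 30
    return records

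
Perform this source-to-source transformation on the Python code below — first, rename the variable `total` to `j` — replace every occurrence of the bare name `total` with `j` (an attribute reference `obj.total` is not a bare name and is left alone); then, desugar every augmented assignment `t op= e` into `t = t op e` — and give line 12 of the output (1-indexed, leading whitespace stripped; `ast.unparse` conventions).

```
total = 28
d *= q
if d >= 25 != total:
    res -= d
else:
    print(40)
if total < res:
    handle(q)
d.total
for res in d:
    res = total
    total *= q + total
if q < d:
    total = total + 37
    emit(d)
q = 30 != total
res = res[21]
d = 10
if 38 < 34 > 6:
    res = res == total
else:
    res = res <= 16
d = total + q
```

j = j * (q + j)

Transformed code:
j = 28
d = d * q
if d >= 25 != j:
    res = res - d
else:
    print(40)
if j < res:
    handle(q)
d.total
for res in d:
    res = j
    j = j * (q + j)
if q < d:
    j = j + 37
    emit(d)
q = 30 != j
res = res[21]
d = 10
if 38 < 34 > 6:
    res = res == j
else:
    res = res <= 16
d = j + q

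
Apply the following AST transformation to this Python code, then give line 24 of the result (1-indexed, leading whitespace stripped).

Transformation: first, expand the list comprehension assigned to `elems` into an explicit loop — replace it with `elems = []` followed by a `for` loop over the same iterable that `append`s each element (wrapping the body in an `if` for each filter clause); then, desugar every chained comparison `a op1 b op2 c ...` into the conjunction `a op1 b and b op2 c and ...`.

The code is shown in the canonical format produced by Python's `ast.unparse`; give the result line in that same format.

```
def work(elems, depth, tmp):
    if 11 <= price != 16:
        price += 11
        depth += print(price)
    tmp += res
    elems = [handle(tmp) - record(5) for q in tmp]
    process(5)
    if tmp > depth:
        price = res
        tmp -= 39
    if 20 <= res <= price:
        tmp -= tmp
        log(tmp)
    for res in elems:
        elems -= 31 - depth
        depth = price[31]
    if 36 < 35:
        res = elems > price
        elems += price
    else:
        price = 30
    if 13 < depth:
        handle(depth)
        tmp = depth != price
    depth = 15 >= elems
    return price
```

Transformed code:
def work(elems, depth, tmp):
    if 11 <= price and price != 16:
        price += 11
        depth += print(price)
    tmp += res
    elems = []
    for q in tmp:
        elems.append(handle(tmp) - record(5))
    process(5)
    if tmp > depth:
        price = res
        tmp -= 39
    if 20 <= res and res <= price:
        tmp -= tmp
        log(tmp)
    for res in elems:
        elems -= 31 - depth
        depth = price[31]
    if 36 < 35:
        res = elems > price
        elems += price
    else:
        price = 30
    if 13 < depth:
        handle(depth)
        tmp = depth != price
    depth = 15 >= elems
    return price

if 13 < depth:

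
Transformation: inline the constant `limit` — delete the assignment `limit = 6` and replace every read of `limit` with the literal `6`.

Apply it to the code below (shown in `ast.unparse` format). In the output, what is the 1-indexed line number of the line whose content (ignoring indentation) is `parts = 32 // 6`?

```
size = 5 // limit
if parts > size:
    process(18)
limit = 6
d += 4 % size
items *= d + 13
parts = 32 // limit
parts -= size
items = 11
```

6

Transformed code:
size = 5 // 6
if parts > size:
    process(18)
d += 4 % size
items *= d + 13
parts = 32 // 6
parts -= size
items = 11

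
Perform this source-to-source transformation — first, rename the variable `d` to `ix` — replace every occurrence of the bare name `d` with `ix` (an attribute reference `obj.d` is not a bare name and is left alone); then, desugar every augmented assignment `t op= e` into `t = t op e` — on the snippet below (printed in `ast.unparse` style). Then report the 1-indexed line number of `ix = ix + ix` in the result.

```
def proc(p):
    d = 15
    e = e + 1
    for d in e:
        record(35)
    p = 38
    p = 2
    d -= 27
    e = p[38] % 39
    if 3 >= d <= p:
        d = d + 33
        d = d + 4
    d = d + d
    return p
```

13

Transformed code:
def proc(p):
    ix = 15
    e = e + 1
    for ix in e:
        record(35)
    p = 38
    p = 2
    ix = ix - 27
    e = p[38] % 39
    if 3 >= ix <= p:
        ix = ix + 33
        ix = ix + 4
    ix = ix + ix
    return p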